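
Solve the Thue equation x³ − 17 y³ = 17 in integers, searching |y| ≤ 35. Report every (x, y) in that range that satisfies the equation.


The equation is x³ - 17y³ = 17. For fixed y, x³ = 17·y³ + 17, so a solution requires the RHS to be a perfect cube.
Strategy: iterate y from -35 to 35, compute RHS = 17·y³ + 17, and check whether it is a (positive or negative) perfect cube.
Check small values of y:
  y = 0: RHS = 17 is not a perfect cube.
  y = 1: RHS = 34 is not a perfect cube.
  y = -1: RHS = 0 = (0)³ ⇒ x = 0 works.
  y = 2: RHS = 153 is not a perfect cube.
  y = -2: RHS = -119 is not a perfect cube.
  y = 3: RHS = 476 is not a perfect cube.
  y = -3: RHS = -442 is not a perfect cube.
Continuing the search up to |y| = 35 finds no further solutions beyond those listed.
Collected solutions: (0, -1).

Solutions (with |y| ≤ 35): (0, -1).


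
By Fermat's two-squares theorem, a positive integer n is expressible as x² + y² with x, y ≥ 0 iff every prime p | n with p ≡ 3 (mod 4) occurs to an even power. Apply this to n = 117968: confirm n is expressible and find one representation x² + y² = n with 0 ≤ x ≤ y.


Step 1: Factor n = 117968 = 2^4 · 73 · 101.
Step 2: Check the mod-4 condition on each prime factor: 2 = 2 (special); 73 ≡ 1 (mod 4), exponent 1; 101 ≡ 1 (mod 4), exponent 1.
All primes ≡ 3 (mod 4) appear to even exponent (or don't appear), so by the two-squares theorem n IS expressible as a sum of two squares.
Step 3: Build a representation. Group n = k² · m with k = 4 and m = 73 · 101 = 7373 (a product of primes ≡ 1 (mod 4)); a representation of m scales to one of n via (k·x)² + (k·y)² = k²(x² + y²). Each prime p ≡ 1 (mod 4) is itself a sum of two squares; find a² by testing p − a² for a perfect square:
  73: 73 − 1² = 72, 73 − 2² = 69, 73 − 3² = 64 = 8² ⇒ 73 = 3² + 8².
  101: 101 − 1² = 100 = 10² ⇒ 101 = 1² + 10².
  Combine using the Brahmagupta–Fibonacci identity (a² + b²)(c² + d²) = (ac − bd)² + (ad + bc)² = (ac + bd)² + (ad − bc)²:
  73 · 101 = 7373: from (3² + 8²)(1² + 10²), take (3·1 − 8·10, 3·10 + 8·1) = (3 − 80, 30 + 8) = (-77, 38); dropping signs (only squares matter) gives (77, 38); check 77² + 38² = 5929 + 1444 = 7373 ✓.
  Scale by k = 4: (4·77, 4·38) = (308, 152).
Step 4: Order so x ≤ y and verify: 152² + 308² = 23104 + 94864 = 117968 = n. ✓

n = 117968 = 152² + 308² (one valid representation with x ≤ y).


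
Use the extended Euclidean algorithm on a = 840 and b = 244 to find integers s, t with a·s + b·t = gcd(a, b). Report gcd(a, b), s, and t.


Euclidean algorithm on (840, 244) — divide until remainder is 0:
  840 = 3 · 244 + 108
  244 = 2 · 108 + 28
  108 = 3 · 28 + 24
  28 = 1 · 24 + 4
  24 = 6 · 4 + 0
gcd(840, 244) = 4.
Track Bezout coefficients alongside the remainders: start with r₀ = 840 = a·1 + b·0 (s = 1, t = 0) and r₁ = 244 = a·0 + b·1 (s = 0, t = 1); each new remainder r_{k+1} = r_{k-1} − q_k·r_k inherits s_{k+1} = s_{k-1} − q_k·s_k, t_{k+1} = t_{k-1} − q_k·t_k, so r_k = a·s_k + b·t_k at every step:
  q = 3: r = 108, s = 1 − 3·0 = 1, t = 0 − 3·1 = -3  (check: 840·1 + 244·(-3) = 108)
  q = 2: r = 28, s = 0 − 2·1 = -2, t = 1 − 2·(-3) = 7  (check: 840·(-2) + 244·7 = 28)
  q = 3: r = 24, s = 1 − 3·(-2) = 7, t = -3 − 3·7 = -24  (check: 840·7 + 244·(-24) = 24)
  q = 1: r = 4, s = -2 − 1·7 = -9, t = 7 − 1·(-24) = 31  (check: 840·(-9) + 244·31 = 4)
The row with r = 4 (the gcd) gives the Bezout coefficients s = -9, t = 31.
Result: 840 · (-9) + 244 · (31) = 4.

gcd(840, 244) = 4; s = -9, t = 31 (check: 840·(-9) + 244·31 = 4).


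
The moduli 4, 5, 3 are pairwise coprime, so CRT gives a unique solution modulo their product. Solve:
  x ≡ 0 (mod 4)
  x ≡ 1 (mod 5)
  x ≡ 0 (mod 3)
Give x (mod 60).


Moduli 4, 5, 3 are pairwise coprime; by CRT there is a unique solution modulo M = 4 · 5 · 3 = 60.
Solve pairwise, accumulating the modulus:
  Start with x ≡ 0 (mod 4).
  Combine with x ≡ 1 (mod 5): since gcd(4, 5) = 1, we get a unique residue mod 20.
    Write x = 0 + 4·t and substitute into x ≡ 1 (mod 5): 4·t ≡ 1 − 0 = 1 (mod 5).
    The inverse of 4 mod 5 is 4 (since 4·4 = 16 = 3·5 + 1), so t ≡ 4·1 = 4 ≡ 4 (mod 5).
    Then x = 0 + 4·4 = 16, valid modulo lcm(4, 5) = 20: x ≡ 16 (mod 20).
  Combine with x ≡ 0 (mod 3): since gcd(20, 3) = 1, we get a unique residue mod 60.
    Write x = 16 + 20·t and substitute into x ≡ 0 (mod 3): 20·t ≡ 0 − 16 = -16 (mod 3).
    Reduce coefficients mod 3: 2·t ≡ 2 (mod 3).
    The inverse of 2 mod 3 is 2 (since 2·2 = 4 = 1·3 + 1), so t ≡ 2·2 = 4 ≡ 1 (mod 3).
    Then x = 16 + 20·1 = 36, valid modulo lcm(20, 3) = 60: x ≡ 36 (mod 60).
Verify: 36 mod 4 = 0 ✓, 36 mod 5 = 1 ✓, 36 mod 3 = 0 ✓.

x ≡ 36 (mod 60).


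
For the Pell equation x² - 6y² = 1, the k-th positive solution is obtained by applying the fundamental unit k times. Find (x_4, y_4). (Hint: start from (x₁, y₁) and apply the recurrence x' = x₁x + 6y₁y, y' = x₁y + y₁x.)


Step 1: Find the fundamental solution (x₁, y₁) of x² - 6y² = 1.
  Expand √6 as a continued fraction. a₀ = ⌊√6⌋ = 2; iterate m_{k+1} = d_k·a_k − m_k, d_{k+1} = (6 − m_{k+1}²)/d_k, a_{k+1} = ⌊(a₀ + m_{k+1})/d_{k+1}⌋ (starting m₀ = 0, d₀ = 1), with convergents p_k = a_k·p_{k-1} + p_{k-2}, q_k = a_k·q_{k-1} + q_{k-2} (p₋₁ = 1, q₋₁ = 0):
  k = 0: a₀ = 2; p₀/q₀ = 2/1; p₀² − 6·q₀² = 4 − 6 = -2.
  k = 1: m = 2, d = 2, a = ⌊(2 + 2)/2⌋ = 2; p/q = (2·2 + 1)/(2·1 + 0) = 5/2; p² − 6·q² = 25 − 24 = 1.
  The first convergent with p² − 6·q² = 1 gives the fundamental solution (x₁, y₁) = (5, 2).
Step 2: Apply the recurrence (x_{n+1}, y_{n+1}) = (x₁x_n + 6y₁y_n, x₁y_n + y₁x_n) repeatedly.
  From (x_1, y_1) = (5, 2): x_2 = 5·5 + 6·2·2 = 49; y_2 = 5·2 + 2·5 = 20.
  From (x_2, y_2) = (49, 20): x_3 = 5·49 + 6·2·20 = 485; y_3 = 5·20 + 2·49 = 198.
  From (x_3, y_3) = (485, 198): x_4 = 5·485 + 6·2·198 = 4801; y_4 = 5·198 + 2·485 = 1960.
Step 3: Verify x_4² - 6·y_4² = 23049601 - 23049600 = 1 (should be 1). ✓

(x_1, y_1) = (5, 2); (x_4, y_4) = (4801, 1960).


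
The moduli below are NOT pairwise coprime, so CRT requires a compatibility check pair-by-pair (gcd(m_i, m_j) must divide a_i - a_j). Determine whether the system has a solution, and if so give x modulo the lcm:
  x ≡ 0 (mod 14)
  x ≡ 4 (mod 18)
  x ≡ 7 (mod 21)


Moduli 14, 18, 21 are not pairwise coprime, so CRT works modulo lcm(m_i) when all pairwise compatibility conditions hold.
Pairwise compatibility: gcd(m_i, m_j) must divide a_i - a_j for every pair.
Merge one congruence at a time:
  Start: x ≡ 0 (mod 14).
  Combine with x ≡ 4 (mod 18): gcd(14, 18) = 2; 4 - 0 = 4, which IS divisible by 2, so compatible.
    Write x = 0 + 14·t and substitute into x ≡ 4 (mod 18): 14·t ≡ 4 − 0 = 4 (mod 18).
    Divide the congruence (and modulus) by g = 2: 7·t ≡ 2 (mod 9).
    The inverse of 7 mod 9 is 4 (since 7·4 = 28 = 3·9 + 1), so t ≡ 4·2 = 8 ≡ 8 (mod 9).
    Then x = 0 + 14·8 = 112, valid modulo lcm(14, 18) = 126: x ≡ 112 (mod 126).
  Combine with x ≡ 7 (mod 21): gcd(126, 21) = 21; 7 - 112 = -105, which IS divisible by 21, so compatible.
    Write x = 112 + 126·t and substitute into x ≡ 7 (mod 21): 126·t ≡ 7 − 112 = -105 (mod 21).
    Divide the congruence (and modulus) by g = 21: 6·t ≡ -5 (mod 1).
    Modulo 1 every t works; take t = 0.
    Then x = 112 + 126·0 = 112, valid modulo lcm(126, 21) = 126: x ≡ 112 (mod 126).
Verify: 112 mod 14 = 0, 112 mod 18 = 4, 112 mod 21 = 7.

x ≡ 112 (mod 126).


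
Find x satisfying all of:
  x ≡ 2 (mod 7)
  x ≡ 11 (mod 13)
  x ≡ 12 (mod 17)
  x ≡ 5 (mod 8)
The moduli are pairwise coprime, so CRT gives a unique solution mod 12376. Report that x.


Product of moduli M = 7 · 13 · 17 · 8 = 12376.
Merge one congruence at a time:
  Start: x ≡ 2 (mod 7).
  Combine with x ≡ 11 (mod 13); new modulus lcm = 91.
    Write x = 2 + 7·t and substitute into x ≡ 11 (mod 13): 7·t ≡ 11 − 2 = 9 (mod 13).
    The inverse of 7 mod 13 is 2 (since 7·2 = 14 = 1·13 + 1), so t ≡ 2·9 = 18 ≡ 5 (mod 13).
    Then x = 2 + 7·5 = 37, valid modulo lcm(7, 13) = 91: x ≡ 37 (mod 91).
  Combine with x ≡ 12 (mod 17); new modulus lcm = 1547.
    Write x = 37 + 91·t and substitute into x ≡ 12 (mod 17): 91·t ≡ 12 − 37 = -25 (mod 17).
    Reduce coefficients mod 17: 6·t ≡ 9 (mod 17).
    The inverse of 6 mod 17 is 3 (since 6·3 = 18 = 1·17 + 1), so t ≡ 3·9 = 27 ≡ 10 (mod 17).
    Then x = 37 + 91·10 = 947, valid modulo lcm(91, 17) = 1547: x ≡ 947 (mod 1547).
  Combine with x ≡ 5 (mod 8); new modulus lcm = 12376.
    Write x = 947 + 1547·t and substitute into x ≡ 5 (mod 8): 1547·t ≡ 5 − 947 = -942 (mod 8).
    Reduce coefficients mod 8: 3·t ≡ 2 (mod 8).
    The inverse of 3 mod 8 is 3 (since 3·3 = 9 = 1·8 + 1), so t ≡ 3·2 = 6 ≡ 6 (mod 8).
    Then x = 947 + 1547·6 = 10229, valid modulo lcm(1547, 8) = 12376: x ≡ 10229 (mod 12376).
Verify against each original: 10229 mod 7 = 2, 10229 mod 13 = 11, 10229 mod 17 = 12, 10229 mod 8 = 5.

x ≡ 10229 (mod 12376).


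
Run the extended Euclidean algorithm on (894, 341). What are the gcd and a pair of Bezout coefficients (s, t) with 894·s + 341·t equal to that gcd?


Euclidean algorithm on (894, 341) — divide until remainder is 0:
  894 = 2 · 341 + 212
  341 = 1 · 212 + 129
  212 = 1 · 129 + 83
  129 = 1 · 83 + 46
  83 = 1 · 46 + 37
  46 = 1 · 37 + 9
  37 = 4 · 9 + 1
  9 = 9 · 1 + 0
gcd(894, 341) = 1.
Track Bezout coefficients alongside the remainders: start with r₀ = 894 = a·1 + b·0 (s = 1, t = 0) and r₁ = 341 = a·0 + b·1 (s = 0, t = 1); each new remainder r_{k+1} = r_{k-1} − q_k·r_k inherits s_{k+1} = s_{k-1} − q_k·s_k, t_{k+1} = t_{k-1} − q_k·t_k, so r_k = a·s_k + b·t_k at every step:
  q = 2: r = 212, s = 1 − 2·0 = 1, t = 0 − 2·1 = -2  (check: 894·1 + 341·(-2) = 212)
  q = 1: r = 129, s = 0 − 1·1 = -1, t = 1 − 1·(-2) = 3  (check: 894·(-1) + 341·3 = 129)
  q = 1: r = 83, s = 1 − 1·(-1) = 2, t = -2 − 1·3 = -5  (check: 894·2 + 341·(-5) = 83)
  q = 1: r = 46, s = -1 − 1·2 = -3, t = 3 − 1·(-5) = 8  (check: 894·(-3) + 341·8 = 46)
  q = 1: r = 37, s = 2 − 1·(-3) = 5, t = -5 − 1·8 = -13  (check: 894·5 + 341·(-13) = 37)
  q = 1: r = 9, s = -3 − 1·5 = -8, t = 8 − 1·(-13) = 21  (check: 894·(-8) + 341·21 = 9)
  q = 4: r = 1, s = 5 − 4·(-8) = 37, t = -13 − 4·21 = -97  (check: 894·37 + 341·(-97) = 1)
The row with r = 1 (the gcd) gives the Bezout coefficients s = 37, t = -97.
Result: 894 · (37) + 341 · (-97) = 1.

gcd(894, 341) = 1; s = 37, t = -97 (check: 894·37 + 341·(-97) = 1).


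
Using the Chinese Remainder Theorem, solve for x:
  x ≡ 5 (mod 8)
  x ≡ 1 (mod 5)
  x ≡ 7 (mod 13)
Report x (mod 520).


Moduli 8, 5, 13 are pairwise coprime; by CRT there is a unique solution modulo M = 8 · 5 · 13 = 520.
Solve pairwise, accumulating the modulus:
  Start with x ≡ 5 (mod 8).
  Combine with x ≡ 1 (mod 5): since gcd(8, 5) = 1, we get a unique residue mod 40.
    Write x = 5 + 8·t and substitute into x ≡ 1 (mod 5): 8·t ≡ 1 − 5 = -4 (mod 5).
    Reduce coefficients mod 5: 3·t ≡ 1 (mod 5).
    The inverse of 3 mod 5 is 2 (since 3·2 = 6 = 1·5 + 1), so t ≡ 2·1 = 2 ≡ 2 (mod 5).
    Then x = 5 + 8·2 = 21, valid modulo lcm(8, 5) = 40: x ≡ 21 (mod 40).
  Combine with x ≡ 7 (mod 13): since gcd(40, 13) = 1, we get a unique residue mod 520.
    Write x = 21 + 40·t and substitute into x ≡ 7 (mod 13): 40·t ≡ 7 − 21 = -14 (mod 13).
    Reduce coefficients mod 13: 1·t ≡ 12 (mod 13).
    So t ≡ 12 (mod 13).
    Then x = 21 + 40·12 = 501, valid modulo lcm(40, 13) = 520: x ≡ 501 (mod 520).
Verify: 501 mod 8 = 5 ✓, 501 mod 5 = 1 ✓, 501 mod 13 = 7 ✓.

x ≡ 501 (mod 520).


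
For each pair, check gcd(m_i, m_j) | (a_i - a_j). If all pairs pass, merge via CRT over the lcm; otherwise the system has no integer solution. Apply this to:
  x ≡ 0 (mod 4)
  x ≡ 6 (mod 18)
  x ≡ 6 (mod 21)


Moduli 4, 18, 21 are not pairwise coprime, so CRT works modulo lcm(m_i) when all pairwise compatibility conditions hold.
Pairwise compatibility: gcd(m_i, m_j) must divide a_i - a_j for every pair.
Merge one congruence at a time:
  Start: x ≡ 0 (mod 4).
  Combine with x ≡ 6 (mod 18): gcd(4, 18) = 2; 6 - 0 = 6, which IS divisible by 2, so compatible.
    Write x = 0 + 4·t and substitute into x ≡ 6 (mod 18): 4·t ≡ 6 − 0 = 6 (mod 18).
    Divide the congruence (and modulus) by g = 2: 2·t ≡ 3 (mod 9).
    The inverse of 2 mod 9 is 5 (since 2·5 = 10 = 1·9 + 1), so t ≡ 5·3 = 15 ≡ 6 (mod 9).
    Then x = 0 + 4·6 = 24, valid modulo lcm(4, 18) = 36: x ≡ 24 (mod 36).
  Combine with x ≡ 6 (mod 21): gcd(36, 21) = 3; 6 - 24 = -18, which IS divisible by 3, so compatible.
    Write x = 24 + 36·t and substitute into x ≡ 6 (mod 21): 36·t ≡ 6 − 24 = -18 (mod 21).
    Divide the congruence (and modulus) by g = 3: 12·t ≡ -6 (mod 7).
    Reduce coefficients mod 7: 5·t ≡ 1 (mod 7).
    The inverse of 5 mod 7 is 3 (since 5·3 = 15 = 2·7 + 1), so t ≡ 3·1 = 3 ≡ 3 (mod 7).
    Then x = 24 + 36·3 = 132, valid modulo lcm(36, 21) = 252: x ≡ 132 (mod 252).
Verify: 132 mod 4 = 0, 132 mod 18 = 6, 132 mod 21 = 6.

x ≡ 132 (mod 252).


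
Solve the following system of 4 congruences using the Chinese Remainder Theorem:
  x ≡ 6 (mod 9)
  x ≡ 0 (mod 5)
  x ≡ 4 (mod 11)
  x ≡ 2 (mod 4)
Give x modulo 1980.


Product of moduli M = 9 · 5 · 11 · 4 = 1980.
Merge one congruence at a time:
  Start: x ≡ 6 (mod 9).
  Combine with x ≡ 0 (mod 5); new modulus lcm = 45.
    Write x = 6 + 9·t and substitute into x ≡ 0 (mod 5): 9·t ≡ 0 − 6 = -6 (mod 5).
    Reduce coefficients mod 5: 4·t ≡ 4 (mod 5).
    The inverse of 4 mod 5 is 4 (since 4·4 = 16 = 3·5 + 1), so t ≡ 4·4 = 16 ≡ 1 (mod 5).
    Then x = 6 + 9·1 = 15, valid modulo lcm(9, 5) = 45: x ≡ 15 (mod 45).
  Combine with x ≡ 4 (mod 11); new modulus lcm = 495.
    Write x = 15 + 45·t and substitute into x ≡ 4 (mod 11): 45·t ≡ 4 − 15 = -11 (mod 11).
    Reduce coefficients mod 11: 1·t ≡ 0 (mod 11).
    So t ≡ 0 (mod 11).
    Then x = 15 + 45·0 = 15, valid modulo lcm(45, 11) = 495: x ≡ 15 (mod 495).
  Combine with x ≡ 2 (mod 4); new modulus lcm = 1980.
    Write x = 15 + 495·t and substitute into x ≡ 2 (mod 4): 495·t ≡ 2 − 15 = -13 (mod 4).
    Reduce coefficients mod 4: 3·t ≡ 3 (mod 4).
    The inverse of 3 mod 4 is 3 (since 3·3 = 9 = 2·4 + 1), so t ≡ 3·3 = 9 ≡ 1 (mod 4).
    Then x = 15 + 495·1 = 510, valid modulo lcm(495, 4) = 1980: x ≡ 510 (mod 1980).
Verify against each original: 510 mod 9 = 6, 510 mod 5 = 0, 510 mod 11 = 4, 510 mod 4 = 2.

x ≡ 510 (mod 1980).


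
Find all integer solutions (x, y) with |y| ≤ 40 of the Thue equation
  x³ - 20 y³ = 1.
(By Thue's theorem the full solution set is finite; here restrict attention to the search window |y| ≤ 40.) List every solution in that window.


The equation is x³ - 20y³ = 1. For fixed y, x³ = 20·y³ + 1, so a solution requires the RHS to be a perfect cube.
Strategy: iterate y from -40 to 40, compute RHS = 20·y³ + 1, and check whether it is a (positive or negative) perfect cube.
Check small values of y:
  y = 0: RHS = 1 = (1)³ ⇒ x = 1 works.
  y = 1: RHS = 21 is not a perfect cube.
  y = -1: RHS = -19 is not a perfect cube.
  y = 2: RHS = 161 is not a perfect cube.
  y = -2: RHS = -159 is not a perfect cube.
  y = 3: RHS = 541 is not a perfect cube.
  y = -3: RHS = -539 is not a perfect cube.
Continuing, at y = -7: RHS = -6859 = (-19)³ ⇒ x = -19 works.
Searching the remaining y in |y| ≤ 40 finds no further solutions.
Collected solutions: (1, 0), (-19, -7).

Solutions (with |y| ≤ 40): (1, 0), (-19, -7).


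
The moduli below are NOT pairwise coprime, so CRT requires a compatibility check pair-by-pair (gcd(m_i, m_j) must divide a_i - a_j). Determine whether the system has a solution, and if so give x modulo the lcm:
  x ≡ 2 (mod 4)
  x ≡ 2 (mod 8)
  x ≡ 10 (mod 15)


Moduli 4, 8, 15 are not pairwise coprime, so CRT works modulo lcm(m_i) when all pairwise compatibility conditions hold.
Pairwise compatibility: gcd(m_i, m_j) must divide a_i - a_j for every pair.
Merge one congruence at a time:
  Start: x ≡ 2 (mod 4).
  Combine with x ≡ 2 (mod 8): gcd(4, 8) = 4; 2 - 2 = 0, which IS divisible by 4, so compatible.
    Write x = 2 + 4·t and substitute into x ≡ 2 (mod 8): 4·t ≡ 2 − 2 = 0 (mod 8).
    Divide the congruence (and modulus) by g = 4: 1·t ≡ 0 (mod 2).
    So t ≡ 0 (mod 2).
    Then x = 2 + 4·0 = 2, valid modulo lcm(4, 8) = 8: x ≡ 2 (mod 8).
  Combine with x ≡ 10 (mod 15): gcd(8, 15) = 1; 10 - 2 = 8, which IS divisible by 1, so compatible.
    Write x = 2 + 8·t and substitute into x ≡ 10 (mod 15): 8·t ≡ 10 − 2 = 8 (mod 15).
    The inverse of 8 mod 15 is 2 (since 8·2 = 16 = 1·15 + 1), so t ≡ 2·8 = 16 ≡ 1 (mod 15).
    Then x = 2 + 8·1 = 10, valid modulo lcm(8, 15) = 120: x ≡ 10 (mod 120).
Verify: 10 mod 4 = 2, 10 mod 8 = 2, 10 mod 15 = 10.

x ≡ 10 (mod 120).


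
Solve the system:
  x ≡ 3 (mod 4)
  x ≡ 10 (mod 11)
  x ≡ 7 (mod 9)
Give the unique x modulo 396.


Moduli 4, 11, 9 are pairwise coprime; by CRT there is a unique solution modulo M = 4 · 11 · 9 = 396.
Solve pairwise, accumulating the modulus:
  Start with x ≡ 3 (mod 4).
  Combine with x ≡ 10 (mod 11): since gcd(4, 11) = 1, we get a unique residue mod 44.
    Write x = 3 + 4·t and substitute into x ≡ 10 (mod 11): 4·t ≡ 10 − 3 = 7 (mod 11).
    The inverse of 4 mod 11 is 3 (since 4·3 = 12 = 1·11 + 1), so t ≡ 3·7 = 21 ≡ 10 (mod 11).
    Then x = 3 + 4·10 = 43, valid modulo lcm(4, 11) = 44: x ≡ 43 (mod 44).
  Combine with x ≡ 7 (mod 9): since gcd(44, 9) = 1, we get a unique residue mod 396.
    Write x = 43 + 44·t and substitute into x ≡ 7 (mod 9): 44·t ≡ 7 − 43 = -36 (mod 9).
    Reduce coefficients mod 9: 8·t ≡ 0 (mod 9).
    The inverse of 8 mod 9 is 8 (since 8·8 = 64 = 7·9 + 1), so t ≡ 8·0 = 0 ≡ 0 (mod 9).
    Then x = 43 + 44·0 = 43, valid modulo lcm(44, 9) = 396: x ≡ 43 (mod 396).
Verify: 43 mod 4 = 3 ✓, 43 mod 11 = 10 ✓, 43 mod 9 = 7 ✓.

x ≡ 43 (mod 396).


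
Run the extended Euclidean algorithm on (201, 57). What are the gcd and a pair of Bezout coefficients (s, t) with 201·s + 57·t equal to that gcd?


Euclidean algorithm on (201, 57) — divide until remainder is 0:
  201 = 3 · 57 + 30
  57 = 1 · 30 + 27
  30 = 1 · 27 + 3
  27 = 9 · 3 + 0
gcd(201, 57) = 3.
Track Bezout coefficients alongside the remainders: start with r₀ = 201 = a·1 + b·0 (s = 1, t = 0) and r₁ = 57 = a·0 + b·1 (s = 0, t = 1); each new remainder r_{k+1} = r_{k-1} − q_k·r_k inherits s_{k+1} = s_{k-1} − q_k·s_k, t_{k+1} = t_{k-1} − q_k·t_k, so r_k = a·s_k + b·t_k at every step:
  q = 3: r = 30, s = 1 − 3·0 = 1, t = 0 − 3·1 = -3  (check: 201·1 + 57·(-3) = 30)
  q = 1: r = 27, s = 0 − 1·1 = -1, t = 1 − 1·(-3) = 4  (check: 201·(-1) + 57·4 = 27)
  q = 1: r = 3, s = 1 − 1·(-1) = 2, t = -3 − 1·4 = -7  (check: 201·2 + 57·(-7) = 3)
The row with r = 3 (the gcd) gives the Bezout coefficients s = 2, t = -7.
Result: 201 · (2) + 57 · (-7) = 3.

gcd(201, 57) = 3; s = 2, t = -7 (check: 201·2 + 57·(-7) = 3).


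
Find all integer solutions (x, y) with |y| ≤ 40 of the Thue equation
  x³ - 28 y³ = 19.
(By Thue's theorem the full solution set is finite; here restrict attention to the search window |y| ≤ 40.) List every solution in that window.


The equation is x³ - 28y³ = 19. For fixed y, x³ = 28·y³ + 19, so a solution requires the RHS to be a perfect cube.
Strategy: iterate y from -40 to 40, compute RHS = 28·y³ + 19, and check whether it is a (positive or negative) perfect cube.
Check small values of y:
  y = 0: RHS = 19 is not a perfect cube.
  y = 1: RHS = 47 is not a perfect cube.
  y = -1: RHS = -9 is not a perfect cube.
  y = 2: RHS = 243 is not a perfect cube.
  y = -2: RHS = -205 is not a perfect cube.
  y = 3: RHS = 775 is not a perfect cube.
  y = -3: RHS = -737 is not a perfect cube.
Continuing the search up to |y| = 40 finds no solutions either.
No (x, y) in the scanned range satisfies the equation.

No integer solutions with |y| ≤ 40.


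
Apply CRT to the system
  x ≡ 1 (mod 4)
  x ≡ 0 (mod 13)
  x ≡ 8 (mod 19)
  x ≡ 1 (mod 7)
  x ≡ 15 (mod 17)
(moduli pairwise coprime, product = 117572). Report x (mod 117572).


Product of moduli M = 4 · 13 · 19 · 7 · 17 = 117572.
Merge one congruence at a time:
  Start: x ≡ 1 (mod 4).
  Combine with x ≡ 0 (mod 13); new modulus lcm = 52.
    Write x = 1 + 4·t and substitute into x ≡ 0 (mod 13): 4·t ≡ 0 − 1 = -1 (mod 13).
    Reduce coefficients mod 13: 4·t ≡ 12 (mod 13).
    The inverse of 4 mod 13 is 10 (since 4·10 = 40 = 3·13 + 1), so t ≡ 10·12 = 120 ≡ 3 (mod 13).
    Then x = 1 + 4·3 = 13, valid modulo lcm(4, 13) = 52: x ≡ 13 (mod 52).
  Combine with x ≡ 8 (mod 19); new modulus lcm = 988.
    Write x = 13 + 52·t and substitute into x ≡ 8 (mod 19): 52·t ≡ 8 − 13 = -5 (mod 19).
    Reduce coefficients mod 19: 14·t ≡ 14 (mod 19).
    The inverse of 14 mod 19 is 15 (since 14·15 = 210 = 11·19 + 1), so t ≡ 15·14 = 210 ≡ 1 (mod 19).
    Then x = 13 + 52·1 = 65, valid modulo lcm(52, 19) = 988: x ≡ 65 (mod 988).
  Combine with x ≡ 1 (mod 7); new modulus lcm = 6916.
    Write x = 65 + 988·t and substitute into x ≡ 1 (mod 7): 988·t ≡ 1 − 65 = -64 (mod 7).
    Reduce coefficients mod 7: 1·t ≡ 6 (mod 7).
    So t ≡ 6 (mod 7).
    Then x = 65 + 988·6 = 5993, valid modulo lcm(988, 7) = 6916: x ≡ 5993 (mod 6916).
  Combine with x ≡ 15 (mod 17); new modulus lcm = 117572.
    Write x = 5993 + 6916·t and substitute into x ≡ 15 (mod 17): 6916·t ≡ 15 − 5993 = -5978 (mod 17).
    Reduce coefficients mod 17: 14·t ≡ 6 (mod 17).
    The inverse of 14 mod 17 is 11 (since 14·11 = 154 = 9·17 + 1), so t ≡ 11·6 = 66 ≡ 15 (mod 17).
    Then x = 5993 + 6916·15 = 109733, valid modulo lcm(6916, 17) = 117572: x ≡ 109733 (mod 117572).
Verify against each original: 109733 mod 4 = 1, 109733 mod 13 = 0, 109733 mod 19 = 8, 109733 mod 7 = 1, 109733 mod 17 = 15.

x ≡ 109733 (mod 117572).


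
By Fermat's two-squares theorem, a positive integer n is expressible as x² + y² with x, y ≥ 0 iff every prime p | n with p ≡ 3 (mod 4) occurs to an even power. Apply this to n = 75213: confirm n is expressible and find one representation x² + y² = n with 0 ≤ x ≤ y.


Step 1: Factor n = 75213 = 3^2 · 61 · 137.
Step 2: Check the mod-4 condition on each prime factor: 3 ≡ 3 (mod 4), exponent 2 (must be even); 61 ≡ 1 (mod 4), exponent 1; 137 ≡ 1 (mod 4), exponent 1.
All primes ≡ 3 (mod 4) appear to even exponent (or don't appear), so by the two-squares theorem n IS expressible as a sum of two squares.
Step 3: Build a representation. Group n = k² · m with k = 3 and m = 61 · 137 = 8357 (a product of primes ≡ 1 (mod 4)); a representation of m scales to one of n via (k·x)² + (k·y)² = k²(x² + y²). Each prime p ≡ 1 (mod 4) is itself a sum of two squares; find a² by testing p − a² for a perfect square:
  61: 61 − 1² = 60, 61 − 2² = 57, 61 − 3² = 52, 61 − 4² = 45, 61 − 5² = 36 = 6² ⇒ 61 = 5² + 6².
  137: 137 − 1² = 136, 137 − 2² = 133, 137 − 3² = 128, 137 − 4² = 121 = 11² ⇒ 137 = 4² + 11².
  Combine using the Brahmagupta–Fibonacci identity (a² + b²)(c² + d²) = (ac − bd)² + (ad + bc)² = (ac + bd)² + (ad − bc)²:
  61 · 137 = 8357: from (5² + 6²)(4² + 11²), take (5·4 − 6·11, 5·11 + 6·4) = (20 − 66, 55 + 24) = (-46, 79); dropping signs (only squares matter) gives (46, 79); check 46² + 79² = 2116 + 6241 = 8357 ✓.
  Scale by k = 3: (3·46, 3·79) = (138, 237).
Step 4: Order so x ≤ y and verify: 138² + 237² = 19044 + 56169 = 75213 = n. ✓

n = 75213 = 138² + 237² (one valid representation with x ≤ y).


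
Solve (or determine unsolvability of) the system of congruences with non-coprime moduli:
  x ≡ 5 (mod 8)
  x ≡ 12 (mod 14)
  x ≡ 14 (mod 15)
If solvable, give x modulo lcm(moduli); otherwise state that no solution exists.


Moduli 8, 14, 15 are not pairwise coprime, so CRT works modulo lcm(m_i) when all pairwise compatibility conditions hold.
Pairwise compatibility: gcd(m_i, m_j) must divide a_i - a_j for every pair.
Merge one congruence at a time:
  Start: x ≡ 5 (mod 8).
  Combine with x ≡ 12 (mod 14): gcd(8, 14) = 2, and 12 - 5 = 7 is NOT divisible by 2.
    ⇒ system is inconsistent (no integer solution).

No solution (the system is inconsistent).


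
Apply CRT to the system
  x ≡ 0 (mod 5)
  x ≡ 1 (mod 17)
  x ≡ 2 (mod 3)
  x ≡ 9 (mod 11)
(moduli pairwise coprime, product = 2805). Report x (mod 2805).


Product of moduli M = 5 · 17 · 3 · 11 = 2805.
Merge one congruence at a time:
  Start: x ≡ 0 (mod 5).
  Combine with x ≡ 1 (mod 17); new modulus lcm = 85.
    Write x = 0 + 5·t and substitute into x ≡ 1 (mod 17): 5·t ≡ 1 − 0 = 1 (mod 17).
    The inverse of 5 mod 17 is 7 (since 5·7 = 35 = 2·17 + 1), so t ≡ 7·1 = 7 ≡ 7 (mod 17).
    Then x = 0 + 5·7 = 35, valid modulo lcm(5, 17) = 85: x ≡ 35 (mod 85).
  Combine with x ≡ 2 (mod 3); new modulus lcm = 255.
    Write x = 35 + 85·t and substitute into x ≡ 2 (mod 3): 85·t ≡ 2 − 35 = -33 (mod 3).
    Reduce coefficients mod 3: 1·t ≡ 0 (mod 3).
    So t ≡ 0 (mod 3).
    Then x = 35 + 85·0 = 35, valid modulo lcm(85, 3) = 255: x ≡ 35 (mod 255).
  Combine with x ≡ 9 (mod 11); new modulus lcm = 2805.
    Write x = 35 + 255·t and substitute into x ≡ 9 (mod 11): 255·t ≡ 9 − 35 = -26 (mod 11).
    Reduce coefficients mod 11: 2·t ≡ 7 (mod 11).
    The inverse of 2 mod 11 is 6 (since 2·6 = 12 = 1·11 + 1), so t ≡ 6·7 = 42 ≡ 9 (mod 11).
    Then x = 35 + 255·9 = 2330, valid modulo lcm(255, 11) = 2805: x ≡ 2330 (mod 2805).
Verify against each original: 2330 mod 5 = 0, 2330 mod 17 = 1, 2330 mod 3 = 2, 2330 mod 11 = 9.

x ≡ 2330 (mod 2805).


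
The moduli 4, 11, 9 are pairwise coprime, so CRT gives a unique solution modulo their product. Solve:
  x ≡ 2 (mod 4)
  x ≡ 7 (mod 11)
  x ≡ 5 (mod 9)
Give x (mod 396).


Moduli 4, 11, 9 are pairwise coprime; by CRT there is a unique solution modulo M = 4 · 11 · 9 = 396.
Solve pairwise, accumulating the modulus:
  Start with x ≡ 2 (mod 4).
  Combine with x ≡ 7 (mod 11): since gcd(4, 11) = 1, we get a unique residue mod 44.
    Write x = 2 + 4·t and substitute into x ≡ 7 (mod 11): 4·t ≡ 7 − 2 = 5 (mod 11).
    The inverse of 4 mod 11 is 3 (since 4·3 = 12 = 1·11 + 1), so t ≡ 3·5 = 15 ≡ 4 (mod 11).
    Then x = 2 + 4·4 = 18, valid modulo lcm(4, 11) = 44: x ≡ 18 (mod 44).
  Combine with x ≡ 5 (mod 9): since gcd(44, 9) = 1, we get a unique residue mod 396.
    Write x = 18 + 44·t and substitute into x ≡ 5 (mod 9): 44·t ≡ 5 − 18 = -13 (mod 9).
    Reduce coefficients mod 9: 8·t ≡ 5 (mod 9).
    The inverse of 8 mod 9 is 8 (since 8·8 = 64 = 7·9 + 1), so t ≡ 8·5 = 40 ≡ 4 (mod 9).
    Then x = 18 + 44·4 = 194, valid modulo lcm(44, 9) = 396: x ≡ 194 (mod 396).
Verify: 194 mod 4 = 2 ✓, 194 mod 11 = 7 ✓, 194 mod 9 = 5 ✓.

x ≡ 194 (mod 396).


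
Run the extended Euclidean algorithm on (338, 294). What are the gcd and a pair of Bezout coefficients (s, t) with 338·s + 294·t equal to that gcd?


Euclidean algorithm on (338, 294) — divide until remainder is 0:
  338 = 1 · 294 + 44
  294 = 6 · 44 + 30
  44 = 1 · 30 + 14
  30 = 2 · 14 + 2
  14 = 7 · 2 + 0
gcd(338, 294) = 2.
Track Bezout coefficients alongside the remainders: start with r₀ = 338 = a·1 + b·0 (s = 1, t = 0) and r₁ = 294 = a·0 + b·1 (s = 0, t = 1); each new remainder r_{k+1} = r_{k-1} − q_k·r_k inherits s_{k+1} = s_{k-1} − q_k·s_k, t_{k+1} = t_{k-1} − q_k·t_k, so r_k = a·s_k + b·t_k at every step:
  q = 1: r = 44, s = 1 − 1·0 = 1, t = 0 − 1·1 = -1  (check: 338·1 + 294·(-1) = 44)
  q = 6: r = 30, s = 0 − 6·1 = -6, t = 1 − 6·(-1) = 7  (check: 338·(-6) + 294·7 = 30)
  q = 1: r = 14, s = 1 − 1·(-6) = 7, t = -1 − 1·7 = -8  (check: 338·7 + 294·(-8) = 14)
  q = 2: r = 2, s = -6 − 2·7 = -20, t = 7 − 2·(-8) = 23  (check: 338·(-20) + 294·23 = 2)
The row with r = 2 (the gcd) gives the Bezout coefficients s = -20, t = 23.
Result: 338 · (-20) + 294 · (23) = 2.

gcd(338, 294) = 2; s = -20, t = 23 (check: 338·(-20) + 294·23 = 2).


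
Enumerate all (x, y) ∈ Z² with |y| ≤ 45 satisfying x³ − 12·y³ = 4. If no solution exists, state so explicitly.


The equation is x³ - 12y³ = 4. For fixed y, x³ = 12·y³ + 4, so a solution requires the RHS to be a perfect cube.
Strategy: iterate y from -45 to 45, compute RHS = 12·y³ + 4, and check whether it is a (positive or negative) perfect cube.
Check small values of y:
  y = 0: RHS = 4 is not a perfect cube.
  y = 1: RHS = 16 is not a perfect cube.
  y = -1: RHS = -8 = (-2)³ ⇒ x = -2 works.
  y = 2: RHS = 100 is not a perfect cube.
  y = -2: RHS = -92 is not a perfect cube.
  y = 3: RHS = 328 is not a perfect cube.
  y = -3: RHS = -320 is not a perfect cube.
Continuing the search up to |y| = 45 finds no further solutions beyond those listed.
Collected solutions: (-2, -1).

Solutions (with |y| ≤ 45): (-2, -1).


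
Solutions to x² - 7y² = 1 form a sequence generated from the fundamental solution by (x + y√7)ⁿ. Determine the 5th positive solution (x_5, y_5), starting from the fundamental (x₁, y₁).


Step 1: Find the fundamental solution (x₁, y₁) of x² - 7y² = 1.
  Expand √7 as a continued fraction. a₀ = ⌊√7⌋ = 2; iterate m_{k+1} = d_k·a_k − m_k, d_{k+1} = (7 − m_{k+1}²)/d_k, a_{k+1} = ⌊(a₀ + m_{k+1})/d_{k+1}⌋ (starting m₀ = 0, d₀ = 1), with convergents p_k = a_k·p_{k-1} + p_{k-2}, q_k = a_k·q_{k-1} + q_{k-2} (p₋₁ = 1, q₋₁ = 0):
  k = 0: a₀ = 2; p₀/q₀ = 2/1; p₀² − 7·q₀² = 4 − 7 = -3.
  k = 1: m = 2, d = 3, a = ⌊(2 + 2)/3⌋ = 1; p/q = (1·2 + 1)/(1·1 + 0) = 3/1; p² − 7·q² = 9 − 7 = 2.
  k = 2: m = 1, d = 2, a = ⌊(2 + 1)/2⌋ = 1; p/q = (1·3 + 2)/(1·1 + 1) = 5/2; p² − 7·q² = 25 − 28 = -3.
  k = 3: m = 1, d = 3, a = ⌊(2 + 1)/3⌋ = 1; p/q = (1·5 + 3)/(1·2 + 1) = 8/3; p² − 7·q² = 64 − 63 = 1.
  The first convergent with p² − 7·q² = 1 gives the fundamental solution (x₁, y₁) = (8, 3).
Step 2: Apply the recurrence (x_{n+1}, y_{n+1}) = (x₁x_n + 7y₁y_n, x₁y_n + y₁x_n) repeatedly.
  From (x_1, y_1) = (8, 3): x_2 = 8·8 + 7·3·3 = 127; y_2 = 8·3 + 3·8 = 48.
  From (x_2, y_2) = (127, 48): x_3 = 8·127 + 7·3·48 = 2024; y_3 = 8·48 + 3·127 = 765.
  From (x_3, y_3) = (2024, 765): x_4 = 8·2024 + 7·3·765 = 32257; y_4 = 8·765 + 3·2024 = 12192.
  From (x_4, y_4) = (32257, 12192): x_5 = 8·32257 + 7·3·12192 = 514088; y_5 = 8·12192 + 3·32257 = 194307.
Step 3: Verify x_5² - 7·y_5² = 264286471744 - 264286471743 = 1 (should be 1). ✓

(x_1, y_1) = (8, 3); (x_5, y_5) = (514088, 194307).


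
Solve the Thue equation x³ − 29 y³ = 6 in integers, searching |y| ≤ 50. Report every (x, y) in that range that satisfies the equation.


The equation is x³ - 29y³ = 6. For fixed y, x³ = 29·y³ + 6, so a solution requires the RHS to be a perfect cube.
Strategy: iterate y from -50 to 50, compute RHS = 29·y³ + 6, and check whether it is a (positive or negative) perfect cube.
Check small values of y:
  y = 0: RHS = 6 is not a perfect cube.
  y = 1: RHS = 35 is not a perfect cube.
  y = -1: RHS = -23 is not a perfect cube.
  y = 2: RHS = 238 is not a perfect cube.
  y = -2: RHS = -226 is not a perfect cube.
  y = 3: RHS = 789 is not a perfect cube.
  y = -3: RHS = -777 is not a perfect cube.
Continuing the search up to |y| = 50 finds no solutions either.
No (x, y) in the scanned range satisfies the equation.

No integer solutions with |y| ≤ 50.


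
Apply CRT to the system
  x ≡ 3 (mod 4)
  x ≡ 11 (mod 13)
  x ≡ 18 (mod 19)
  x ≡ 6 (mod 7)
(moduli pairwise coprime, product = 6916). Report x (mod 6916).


Product of moduli M = 4 · 13 · 19 · 7 = 6916.
Merge one congruence at a time:
  Start: x ≡ 3 (mod 4).
  Combine with x ≡ 11 (mod 13); new modulus lcm = 52.
    Write x = 3 + 4·t and substitute into x ≡ 11 (mod 13): 4·t ≡ 11 − 3 = 8 (mod 13).
    The inverse of 4 mod 13 is 10 (since 4·10 = 40 = 3·13 + 1), so t ≡ 10·8 = 80 ≡ 2 (mod 13).
    Then x = 3 + 4·2 = 11, valid modulo lcm(4, 13) = 52: x ≡ 11 (mod 52).
  Combine with x ≡ 18 (mod 19); new modulus lcm = 988.
    Write x = 11 + 52·t and substitute into x ≡ 18 (mod 19): 52·t ≡ 18 − 11 = 7 (mod 19).
    Reduce coefficients mod 19: 14·t ≡ 7 (mod 19).
    The inverse of 14 mod 19 is 15 (since 14·15 = 210 = 11·19 + 1), so t ≡ 15·7 = 105 ≡ 10 (mod 19).
    Then x = 11 + 52·10 = 531, valid modulo lcm(52, 19) = 988: x ≡ 531 (mod 988).
  Combine with x ≡ 6 (mod 7); new modulus lcm = 6916.
    Write x = 531 + 988·t and substitute into x ≡ 6 (mod 7): 988·t ≡ 6 − 531 = -525 (mod 7).
    Reduce coefficients mod 7: 1·t ≡ 0 (mod 7).
    So t ≡ 0 (mod 7).
    Then x = 531 + 988·0 = 531, valid modulo lcm(988, 7) = 6916: x ≡ 531 (mod 6916).
Verify against each original: 531 mod 4 = 3, 531 mod 13 = 11, 531 mod 19 = 18, 531 mod 7 = 6.

x ≡ 531 (mod 6916).


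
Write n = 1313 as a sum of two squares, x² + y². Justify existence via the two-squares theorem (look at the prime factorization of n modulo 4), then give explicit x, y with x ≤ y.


Step 1: Factor n = 1313 = 13 · 101.
Step 2: Check the mod-4 condition on each prime factor: 13 ≡ 1 (mod 4), exponent 1; 101 ≡ 1 (mod 4), exponent 1.
All primes ≡ 3 (mod 4) appear to even exponent (or don't appear), so by the two-squares theorem n IS expressible as a sum of two squares.
Step 3: Build a representation. Here n = 13 · 101 is a product of primes ≡ 1 (mod 4). Each prime p ≡ 1 (mod 4) is itself a sum of two squares; find a² by testing p − a² for a perfect square:
  13: 13 − 1² = 12, 13 − 2² = 9 = 3² ⇒ 13 = 2² + 3².
  101: 101 − 1² = 100 = 10² ⇒ 101 = 1² + 10².
  Combine using the Brahmagupta–Fibonacci identity (a² + b²)(c² + d²) = (ac − bd)² + (ad + bc)² = (ac + bd)² + (ad − bc)²:
  13 · 101 = 1313: from (2² + 3²)(1² + 10²), take (2·1 − 3·10, 2·10 + 3·1) = (2 − 30, 20 + 3) = (-28, 23); dropping signs (only squares matter) gives (28, 23); check 28² + 23² = 784 + 529 = 1313 ✓.
Step 4: Order so x ≤ y and verify: 23² + 28² = 529 + 784 = 1313 = n. ✓

n = 1313 = 23² + 28² (one valid representation with x ≤ y).


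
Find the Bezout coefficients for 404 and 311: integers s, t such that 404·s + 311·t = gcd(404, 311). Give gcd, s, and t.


Euclidean algorithm on (404, 311) — divide until remainder is 0:
  404 = 1 · 311 + 93
  311 = 3 · 93 + 32
  93 = 2 · 32 + 29
  32 = 1 · 29 + 3
  29 = 9 · 3 + 2
  3 = 1 · 2 + 1
  2 = 2 · 1 + 0
gcd(404, 311) = 1.
Track Bezout coefficients alongside the remainders: start with r₀ = 404 = a·1 + b·0 (s = 1, t = 0) and r₁ = 311 = a·0 + b·1 (s = 0, t = 1); each new remainder r_{k+1} = r_{k-1} − q_k·r_k inherits s_{k+1} = s_{k-1} − q_k·s_k, t_{k+1} = t_{k-1} − q_k·t_k, so r_k = a·s_k + b·t_k at every step:
  q = 1: r = 93, s = 1 − 1·0 = 1, t = 0 − 1·1 = -1  (check: 404·1 + 311·(-1) = 93)
  q = 3: r = 32, s = 0 − 3·1 = -3, t = 1 − 3·(-1) = 4  (check: 404·(-3) + 311·4 = 32)
  q = 2: r = 29, s = 1 − 2·(-3) = 7, t = -1 − 2·4 = -9  (check: 404·7 + 311·(-9) = 29)
  q = 1: r = 3, s = -3 − 1·7 = -10, t = 4 − 1·(-9) = 13  (check: 404·(-10) + 311·13 = 3)
  q = 9: r = 2, s = 7 − 9·(-10) = 97, t = -9 − 9·13 = -126  (check: 404·97 + 311·(-126) = 2)
  q = 1: r = 1, s = -10 − 1·97 = -107, t = 13 − 1·(-126) = 139  (check: 404·(-107) + 311·139 = 1)
The row with r = 1 (the gcd) gives the Bezout coefficients s = -107, t = 139.
Result: 404 · (-107) + 311 · (139) = 1.

gcd(404, 311) = 1; s = -107, t = 139 (check: 404·(-107) + 311·139 = 1).


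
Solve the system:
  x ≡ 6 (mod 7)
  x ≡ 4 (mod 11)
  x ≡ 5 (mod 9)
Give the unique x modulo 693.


Moduli 7, 11, 9 are pairwise coprime; by CRT there is a unique solution modulo M = 7 · 11 · 9 = 693.
Solve pairwise, accumulating the modulus:
  Start with x ≡ 6 (mod 7).
  Combine with x ≡ 4 (mod 11): since gcd(7, 11) = 1, we get a unique residue mod 77.
    Write x = 6 + 7·t and substitute into x ≡ 4 (mod 11): 7·t ≡ 4 − 6 = -2 (mod 11).
    Reduce coefficients mod 11: 7·t ≡ 9 (mod 11).
    The inverse of 7 mod 11 is 8 (since 7·8 = 56 = 5·11 + 1), so t ≡ 8·9 = 72 ≡ 6 (mod 11).
    Then x = 6 + 7·6 = 48, valid modulo lcm(7, 11) = 77: x ≡ 48 (mod 77).
  Combine with x ≡ 5 (mod 9): since gcd(77, 9) = 1, we get a unique residue mod 693.
    Write x = 48 + 77·t and substitute into x ≡ 5 (mod 9): 77·t ≡ 5 − 48 = -43 (mod 9).
    Reduce coefficients mod 9: 5·t ≡ 2 (mod 9).
    The inverse of 5 mod 9 is 2 (since 5·2 = 10 = 1·9 + 1), so t ≡ 2·2 = 4 ≡ 4 (mod 9).
    Then x = 48 + 77·4 = 356, valid modulo lcm(77, 9) = 693: x ≡ 356 (mod 693).
Verify: 356 mod 7 = 6 ✓, 356 mod 11 = 4 ✓, 356 mod 9 = 5 ✓.

x ≡ 356 (mod 693).


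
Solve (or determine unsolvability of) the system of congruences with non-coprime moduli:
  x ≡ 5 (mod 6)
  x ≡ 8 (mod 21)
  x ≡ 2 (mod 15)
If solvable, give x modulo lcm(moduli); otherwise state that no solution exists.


Moduli 6, 21, 15 are not pairwise coprime, so CRT works modulo lcm(m_i) when all pairwise compatibility conditions hold.
Pairwise compatibility: gcd(m_i, m_j) must divide a_i - a_j for every pair.
Merge one congruence at a time:
  Start: x ≡ 5 (mod 6).
  Combine with x ≡ 8 (mod 21): gcd(6, 21) = 3; 8 - 5 = 3, which IS divisible by 3, so compatible.
    Write x = 5 + 6·t and substitute into x ≡ 8 (mod 21): 6·t ≡ 8 − 5 = 3 (mod 21).
    Divide the congruence (and modulus) by g = 3: 2·t ≡ 1 (mod 7).
    The inverse of 2 mod 7 is 4 (since 2·4 = 8 = 1·7 + 1), so t ≡ 4·1 = 4 ≡ 4 (mod 7).
    Then x = 5 + 6·4 = 29, valid modulo lcm(6, 21) = 42: x ≡ 29 (mod 42).
  Combine with x ≡ 2 (mod 15): gcd(42, 15) = 3; 2 - 29 = -27, which IS divisible by 3, so compatible.
    Write x = 29 + 42·t and substitute into x ≡ 2 (mod 15): 42·t ≡ 2 − 29 = -27 (mod 15).
    Divide the congruence (and modulus) by g = 3: 14·t ≡ -9 (mod 5).
    Reduce coefficients mod 5: 4·t ≡ 1 (mod 5).
    The inverse of 4 mod 5 is 4 (since 4·4 = 16 = 3·5 + 1), so t ≡ 4·1 = 4 ≡ 4 (mod 5).
    Then x = 29 + 42·4 = 197, valid modulo lcm(42, 15) = 210: x ≡ 197 (mod 210).
Verify: 197 mod 6 = 5, 197 mod 21 = 8, 197 mod 15 = 2.

x ≡ 197 (mod 210).


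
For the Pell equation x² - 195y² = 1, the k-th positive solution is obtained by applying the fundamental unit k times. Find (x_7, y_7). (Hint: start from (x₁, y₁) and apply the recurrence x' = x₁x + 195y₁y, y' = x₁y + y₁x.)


Step 1: Find the fundamental solution (x₁, y₁) of x² - 195y² = 1.
  Expand √195 as a continued fraction. a₀ = ⌊√195⌋ = 13; iterate m_{k+1} = d_k·a_k − m_k, d_{k+1} = (195 − m_{k+1}²)/d_k, a_{k+1} = ⌊(a₀ + m_{k+1})/d_{k+1}⌋ (starting m₀ = 0, d₀ = 1), with convergents p_k = a_k·p_{k-1} + p_{k-2}, q_k = a_k·q_{k-1} + q_{k-2} (p₋₁ = 1, q₋₁ = 0):
  k = 0: a₀ = 13; p₀/q₀ = 13/1; p₀² − 195·q₀² = 169 − 195 = -26.
  k = 1: m = 13, d = 26, a = ⌊(13 + 13)/26⌋ = 1; p/q = (1·13 + 1)/(1·1 + 0) = 14/1; p² − 195·q² = 196 − 195 = 1.
  The first convergent with p² − 195·q² = 1 gives the fundamental solution (x₁, y₁) = (14, 1).
Step 2: Apply the recurrence (x_{n+1}, y_{n+1}) = (x₁x_n + 195y₁y_n, x₁y_n + y₁x_n) repeatedly.
  From (x_1, y_1) = (14, 1): x_2 = 14·14 + 195·1·1 = 391; y_2 = 14·1 + 1·14 = 28.
  From (x_2, y_2) = (391, 28): x_3 = 14·391 + 195·1·28 = 10934; y_3 = 14·28 + 1·391 = 783.
  From (x_3, y_3) = (10934, 783): x_4 = 14·10934 + 195·1·783 = 305761; y_4 = 14·783 + 1·10934 = 21896.
  From (x_4, y_4) = (305761, 21896): x_5 = 14·305761 + 195·1·21896 = 8550374; y_5 = 14·21896 + 1·305761 = 612305.
  From (x_5, y_5) = (8550374, 612305): x_6 = 14·8550374 + 195·1·612305 = 239104711; y_6 = 14·612305 + 1·8550374 = 17122644.
  From (x_6, y_6) = (239104711, 17122644): x_7 = 14·239104711 + 195·1·17122644 = 6686381534; y_7 = 14·17122644 + 1·239104711 = 478821727.
Step 3: Verify x_7² - 195·y_7² = 44707698018216193156 - 44707698018216193155 = 1 (should be 1). ✓

(x_1, y_1) = (14, 1); (x_7, y_7) = (6686381534, 478821727).
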